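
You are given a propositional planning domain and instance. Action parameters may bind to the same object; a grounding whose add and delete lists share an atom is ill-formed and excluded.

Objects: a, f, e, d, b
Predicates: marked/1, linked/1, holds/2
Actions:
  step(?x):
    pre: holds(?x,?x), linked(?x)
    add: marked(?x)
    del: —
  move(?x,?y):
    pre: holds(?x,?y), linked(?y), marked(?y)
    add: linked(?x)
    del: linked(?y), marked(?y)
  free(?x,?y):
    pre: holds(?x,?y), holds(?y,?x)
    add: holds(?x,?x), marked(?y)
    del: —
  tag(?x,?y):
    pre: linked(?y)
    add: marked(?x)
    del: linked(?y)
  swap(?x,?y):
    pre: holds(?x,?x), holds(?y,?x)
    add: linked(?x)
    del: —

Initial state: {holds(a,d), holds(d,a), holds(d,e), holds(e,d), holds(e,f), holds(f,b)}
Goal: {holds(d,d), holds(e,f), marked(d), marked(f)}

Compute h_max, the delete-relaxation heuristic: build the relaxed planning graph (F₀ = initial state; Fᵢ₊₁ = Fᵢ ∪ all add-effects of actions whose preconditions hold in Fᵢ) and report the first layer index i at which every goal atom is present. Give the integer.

F0 = init (6 atoms)
F1 = F0 ∪ {holds(a,a), holds(d,d), holds(e,e), marked(a), marked(d), marked(e)}  (12 atoms)
F2 = F1 ∪ {linked(a), linked(d), linked(e)}  (15 atoms)
F3 = F2 ∪ {marked(b), marked(f)}  (17 atoms)
goal ⊆ F3  ⇒  h_max = 3

3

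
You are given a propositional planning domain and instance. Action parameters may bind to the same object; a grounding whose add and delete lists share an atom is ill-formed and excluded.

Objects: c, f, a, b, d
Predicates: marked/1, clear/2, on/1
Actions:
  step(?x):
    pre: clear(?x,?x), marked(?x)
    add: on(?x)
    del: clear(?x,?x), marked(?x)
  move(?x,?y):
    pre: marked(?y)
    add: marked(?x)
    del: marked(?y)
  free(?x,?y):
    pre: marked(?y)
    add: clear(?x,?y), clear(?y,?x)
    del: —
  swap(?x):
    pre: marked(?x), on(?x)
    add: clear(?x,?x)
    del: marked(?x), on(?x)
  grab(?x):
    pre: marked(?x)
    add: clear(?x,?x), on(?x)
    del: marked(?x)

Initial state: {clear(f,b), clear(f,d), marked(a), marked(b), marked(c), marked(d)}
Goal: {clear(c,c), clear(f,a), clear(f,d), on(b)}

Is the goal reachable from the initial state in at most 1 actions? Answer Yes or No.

1. free(c,c)  →  {clear(c,c), clear(f,b), clear(f,d), marked(a), marked(b), marked(c), marked(d)}
2. free(f,a)  →  {clear(a,f), clear(c,c), clear(f,a), clear(f,b), clear(f,d), marked(a), marked(b), marked(c), marked(d)}
3. grab(b)  →  {clear(a,f), clear(b,b), clear(c,c), clear(f,a), clear(f,b), clear(f,d), marked(a), marked(c), marked(d), on(b)}
optimal plan length = 3; 3 > 1

No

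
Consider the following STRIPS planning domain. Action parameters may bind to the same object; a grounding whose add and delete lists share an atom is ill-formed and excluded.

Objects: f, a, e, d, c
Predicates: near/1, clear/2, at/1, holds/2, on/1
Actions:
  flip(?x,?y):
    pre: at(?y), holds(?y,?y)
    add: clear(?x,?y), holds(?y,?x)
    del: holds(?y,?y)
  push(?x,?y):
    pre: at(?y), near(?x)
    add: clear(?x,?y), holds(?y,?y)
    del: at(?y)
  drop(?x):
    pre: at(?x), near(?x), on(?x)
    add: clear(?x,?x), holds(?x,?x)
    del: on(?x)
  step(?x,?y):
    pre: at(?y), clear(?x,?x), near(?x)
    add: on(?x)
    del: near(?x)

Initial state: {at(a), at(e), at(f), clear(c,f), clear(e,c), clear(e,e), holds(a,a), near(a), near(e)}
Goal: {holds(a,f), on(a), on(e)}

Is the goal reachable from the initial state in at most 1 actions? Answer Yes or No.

No

1. flip(f,a)  →  {at(a), at(e), at(f), clear(c,f), clear(e,c), clear(e,e), clear(f,a), holds(a,f), near(a), near(e)}
2. push(a,a)  →  {at(e), at(f), clear(a,a), clear(c,f), clear(e,c), clear(e,e), clear(f,a), holds(a,a), holds(a,f), near(a), near(e)}
3. step(a,f)  →  {at(e), at(f), clear(a,a), clear(c,f), clear(e,c), clear(e,e), clear(f,a), holds(a,a), holds(a,f), near(e), on(a)}
4. step(e,f)  →  {at(e), at(f), clear(a,a), clear(c,f), clear(e,c), clear(e,e), clear(f,a), holds(a,a), holds(a,f), on(a), on(e)}
optimal plan length = 4; 4 > 1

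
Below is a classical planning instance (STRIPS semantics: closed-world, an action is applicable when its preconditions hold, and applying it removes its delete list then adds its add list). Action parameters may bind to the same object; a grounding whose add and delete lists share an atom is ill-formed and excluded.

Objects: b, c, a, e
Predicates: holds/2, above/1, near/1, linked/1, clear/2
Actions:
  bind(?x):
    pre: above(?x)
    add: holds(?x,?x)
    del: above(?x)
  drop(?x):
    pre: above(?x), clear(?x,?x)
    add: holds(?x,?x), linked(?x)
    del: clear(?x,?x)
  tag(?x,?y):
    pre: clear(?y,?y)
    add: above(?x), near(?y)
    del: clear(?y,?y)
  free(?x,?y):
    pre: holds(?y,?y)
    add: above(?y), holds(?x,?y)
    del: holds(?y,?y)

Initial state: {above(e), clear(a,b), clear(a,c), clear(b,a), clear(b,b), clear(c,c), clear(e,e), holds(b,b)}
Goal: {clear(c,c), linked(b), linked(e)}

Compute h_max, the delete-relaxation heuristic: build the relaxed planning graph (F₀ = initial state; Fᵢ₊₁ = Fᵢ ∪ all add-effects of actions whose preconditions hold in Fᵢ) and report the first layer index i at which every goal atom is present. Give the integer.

2

F0 = init (8 atoms)
F1 = F0 ∪ {above(a), above(b), above(c), holds(a,b), holds(c,b), holds(e,b), holds(e,e), linked(e), near(b), near(c), near(e)}  (19 atoms)
F2 = F1 ∪ {holds(a,a), holds(a,e), holds(b,e), holds(c,c), holds(c,e), linked(b), linked(c)}  (26 atoms)
goal ⊆ F2  ⇒  h_max = 2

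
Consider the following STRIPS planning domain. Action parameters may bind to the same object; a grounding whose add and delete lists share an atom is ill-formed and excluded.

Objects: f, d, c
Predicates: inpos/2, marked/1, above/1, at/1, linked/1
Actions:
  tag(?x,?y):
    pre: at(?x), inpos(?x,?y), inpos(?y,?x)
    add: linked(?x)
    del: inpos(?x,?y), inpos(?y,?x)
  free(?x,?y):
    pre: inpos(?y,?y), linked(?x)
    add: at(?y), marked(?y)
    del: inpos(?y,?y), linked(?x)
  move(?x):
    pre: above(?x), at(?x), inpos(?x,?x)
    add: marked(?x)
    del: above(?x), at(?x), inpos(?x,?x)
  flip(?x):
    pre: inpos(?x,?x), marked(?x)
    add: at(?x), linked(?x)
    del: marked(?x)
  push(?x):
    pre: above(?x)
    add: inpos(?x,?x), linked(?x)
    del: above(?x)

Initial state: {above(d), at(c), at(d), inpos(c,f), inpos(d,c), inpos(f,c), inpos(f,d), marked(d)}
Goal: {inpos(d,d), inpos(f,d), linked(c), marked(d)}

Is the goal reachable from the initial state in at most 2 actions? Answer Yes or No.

Yes

1. tag(c,f)  →  {above(d), at(c), at(d), inpos(d,c), inpos(f,d), linked(c), marked(d)}
2. push(d)  →  {at(c), at(d), inpos(d,c), inpos(d,d), inpos(f,d), linked(c), linked(d), marked(d)}
optimal plan length = 2; 2 ≤ 2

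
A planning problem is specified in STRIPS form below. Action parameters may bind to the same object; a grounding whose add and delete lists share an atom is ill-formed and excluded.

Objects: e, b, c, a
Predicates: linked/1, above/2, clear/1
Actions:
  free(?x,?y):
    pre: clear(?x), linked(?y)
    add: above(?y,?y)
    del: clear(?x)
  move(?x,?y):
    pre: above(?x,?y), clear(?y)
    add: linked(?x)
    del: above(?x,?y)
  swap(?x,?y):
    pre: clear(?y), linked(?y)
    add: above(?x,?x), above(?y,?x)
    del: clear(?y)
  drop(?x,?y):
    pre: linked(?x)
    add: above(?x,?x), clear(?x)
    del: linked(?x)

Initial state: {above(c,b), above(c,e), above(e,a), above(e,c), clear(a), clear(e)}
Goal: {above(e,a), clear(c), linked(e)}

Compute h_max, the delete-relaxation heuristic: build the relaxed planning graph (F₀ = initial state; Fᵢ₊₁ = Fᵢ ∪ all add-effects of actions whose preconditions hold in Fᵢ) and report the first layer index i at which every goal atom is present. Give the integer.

2

F0 = init (6 atoms)
F1 = F0 ∪ {linked(c), linked(e)}  (8 atoms)
F2 = F1 ∪ {above(a,a), above(b,b), above(c,c), above(e,b), above(e,e), clear(c)}  (14 atoms)
goal ⊆ F2  ⇒  h_max = 2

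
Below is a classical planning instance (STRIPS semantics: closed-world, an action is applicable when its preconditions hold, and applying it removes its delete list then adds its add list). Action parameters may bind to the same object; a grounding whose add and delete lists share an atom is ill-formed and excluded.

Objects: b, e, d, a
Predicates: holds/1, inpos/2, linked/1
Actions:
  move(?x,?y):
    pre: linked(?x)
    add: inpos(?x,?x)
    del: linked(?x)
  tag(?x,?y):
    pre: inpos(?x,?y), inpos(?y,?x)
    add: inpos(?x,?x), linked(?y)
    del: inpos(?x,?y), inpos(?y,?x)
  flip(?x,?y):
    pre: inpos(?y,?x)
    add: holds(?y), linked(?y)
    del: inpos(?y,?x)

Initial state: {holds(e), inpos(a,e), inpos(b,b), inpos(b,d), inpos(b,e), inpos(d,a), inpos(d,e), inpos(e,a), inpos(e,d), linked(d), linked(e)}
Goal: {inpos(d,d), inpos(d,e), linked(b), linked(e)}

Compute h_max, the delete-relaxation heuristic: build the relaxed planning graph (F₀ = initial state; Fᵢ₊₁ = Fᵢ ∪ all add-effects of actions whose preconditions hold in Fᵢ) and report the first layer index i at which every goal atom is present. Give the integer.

F0 = init (11 atoms)
F1 = F0 ∪ {holds(a), holds(b), holds(d), inpos(a,a), inpos(d,d), inpos(e,e), linked(a), linked(b)}  (19 atoms)
goal ⊆ F1  ⇒  h_max = 1

1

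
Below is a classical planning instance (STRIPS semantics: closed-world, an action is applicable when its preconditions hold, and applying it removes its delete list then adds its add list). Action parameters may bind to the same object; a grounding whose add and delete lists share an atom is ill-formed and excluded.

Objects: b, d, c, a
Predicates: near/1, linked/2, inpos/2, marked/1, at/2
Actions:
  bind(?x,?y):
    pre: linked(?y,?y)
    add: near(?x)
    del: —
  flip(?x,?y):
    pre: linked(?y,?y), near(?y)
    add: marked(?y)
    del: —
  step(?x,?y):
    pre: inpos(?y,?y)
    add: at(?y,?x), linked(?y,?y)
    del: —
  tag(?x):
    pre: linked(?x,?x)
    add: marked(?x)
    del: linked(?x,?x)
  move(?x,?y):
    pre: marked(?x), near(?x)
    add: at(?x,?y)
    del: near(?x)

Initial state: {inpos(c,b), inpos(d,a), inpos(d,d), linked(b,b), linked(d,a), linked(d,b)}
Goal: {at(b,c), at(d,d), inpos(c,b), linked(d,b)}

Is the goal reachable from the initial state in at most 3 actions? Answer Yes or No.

No

1. bind(b,b)  →  {inpos(c,b), inpos(d,a), inpos(d,d), linked(b,b), linked(d,a), linked(d,b), near(b)}
2. flip(b,b)  →  {inpos(c,b), inpos(d,a), inpos(d,d), linked(b,b), linked(d,a), linked(d,b), marked(b), near(b)}
3. step(d,d)  →  {at(d,d), inpos(c,b), inpos(d,a), inpos(d,d), linked(b,b), linked(d,a), linked(d,b), linked(d,d), marked(b), near(b)}
4. move(b,c)  →  {at(b,c), at(d,d), inpos(c,b), inpos(d,a), inpos(d,d), linked(b,b), linked(d,a), linked(d,b), linked(d,d), marked(b)}
optimal plan length = 4; 4 > 3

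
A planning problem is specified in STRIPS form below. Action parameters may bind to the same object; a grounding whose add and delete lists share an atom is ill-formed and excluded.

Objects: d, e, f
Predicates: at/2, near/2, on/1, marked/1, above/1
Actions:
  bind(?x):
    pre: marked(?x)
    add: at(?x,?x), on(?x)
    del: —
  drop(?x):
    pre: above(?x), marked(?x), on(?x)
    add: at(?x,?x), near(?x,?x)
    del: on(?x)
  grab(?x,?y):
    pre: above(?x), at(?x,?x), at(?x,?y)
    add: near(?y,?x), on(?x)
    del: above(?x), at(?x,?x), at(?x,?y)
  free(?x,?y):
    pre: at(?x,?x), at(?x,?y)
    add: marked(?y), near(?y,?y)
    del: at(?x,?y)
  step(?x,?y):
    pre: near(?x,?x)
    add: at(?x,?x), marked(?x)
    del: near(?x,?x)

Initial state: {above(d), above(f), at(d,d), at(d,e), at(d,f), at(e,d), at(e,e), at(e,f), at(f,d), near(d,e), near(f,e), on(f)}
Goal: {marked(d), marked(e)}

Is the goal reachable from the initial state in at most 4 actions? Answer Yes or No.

1. free(d,d)  →  {above(d), above(f), at(d,e), at(d,f), at(e,d), at(e,e), at(e,f), at(f,d), marked(d), near(d,d), near(d,e), near(f,e), on(f)}
2. free(e,e)  →  {above(d), above(f), at(d,e), at(d,f), at(e,d), at(e,f), at(f,d), marked(d), marked(e), near(d,d), near(d,e), near(e,e), near(f,e), on(f)}
optimal plan length = 2; 2 ≤ 4

Yes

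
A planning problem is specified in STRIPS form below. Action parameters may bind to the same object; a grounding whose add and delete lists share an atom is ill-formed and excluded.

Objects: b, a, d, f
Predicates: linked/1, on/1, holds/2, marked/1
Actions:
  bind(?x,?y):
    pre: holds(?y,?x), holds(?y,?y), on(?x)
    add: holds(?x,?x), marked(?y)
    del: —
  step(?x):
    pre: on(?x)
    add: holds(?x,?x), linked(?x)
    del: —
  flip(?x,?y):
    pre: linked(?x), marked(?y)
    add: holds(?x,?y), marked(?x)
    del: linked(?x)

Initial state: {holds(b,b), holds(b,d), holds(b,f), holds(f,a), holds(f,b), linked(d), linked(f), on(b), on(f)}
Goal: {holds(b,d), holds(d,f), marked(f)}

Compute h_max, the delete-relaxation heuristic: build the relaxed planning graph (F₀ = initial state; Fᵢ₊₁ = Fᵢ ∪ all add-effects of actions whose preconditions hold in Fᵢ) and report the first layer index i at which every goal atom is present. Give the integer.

3

F0 = init (9 atoms)
F1 = F0 ∪ {holds(f,f), linked(b), marked(b)}  (12 atoms)
F2 = F1 ∪ {holds(d,b), marked(d), marked(f)}  (15 atoms)
F3 = F2 ∪ {holds(d,d), holds(d,f), holds(f,d)}  (18 atoms)
goal ⊆ F3  ⇒  h_max = 3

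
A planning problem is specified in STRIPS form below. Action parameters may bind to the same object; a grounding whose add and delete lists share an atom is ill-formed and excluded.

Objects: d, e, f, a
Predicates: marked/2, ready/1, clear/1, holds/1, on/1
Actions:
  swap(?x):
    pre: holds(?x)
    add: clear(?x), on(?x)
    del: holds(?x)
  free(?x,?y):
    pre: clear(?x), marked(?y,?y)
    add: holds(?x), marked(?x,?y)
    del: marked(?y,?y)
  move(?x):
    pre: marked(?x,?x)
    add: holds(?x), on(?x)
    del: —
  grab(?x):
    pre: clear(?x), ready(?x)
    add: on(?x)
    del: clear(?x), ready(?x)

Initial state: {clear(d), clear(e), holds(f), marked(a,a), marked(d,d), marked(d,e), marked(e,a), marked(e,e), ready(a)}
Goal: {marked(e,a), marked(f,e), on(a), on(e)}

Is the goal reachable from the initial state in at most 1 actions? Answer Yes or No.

No

1. swap(f)  →  {clear(d), clear(e), clear(f), marked(a,a), marked(d,d), marked(d,e), marked(e,a), marked(e,e), on(f), ready(a)}
2. move(e)  →  {clear(d), clear(e), clear(f), holds(e), marked(a,a), marked(d,d), marked(d,e), marked(e,a), marked(e,e), on(e), on(f), ready(a)}
3. free(f,e)  →  {clear(d), clear(e), clear(f), holds(e), holds(f), marked(a,a), marked(d,d), marked(d,e), marked(e,a), marked(f,e), on(e), on(f), ready(a)}
4. move(a)  →  {clear(d), clear(e), clear(f), holds(a), holds(e), holds(f), marked(a,a), marked(d,d), marked(d,e), marked(e,a), marked(f,e), on(a), on(e), on(f), ready(a)}
optimal plan length = 4; 4 > 1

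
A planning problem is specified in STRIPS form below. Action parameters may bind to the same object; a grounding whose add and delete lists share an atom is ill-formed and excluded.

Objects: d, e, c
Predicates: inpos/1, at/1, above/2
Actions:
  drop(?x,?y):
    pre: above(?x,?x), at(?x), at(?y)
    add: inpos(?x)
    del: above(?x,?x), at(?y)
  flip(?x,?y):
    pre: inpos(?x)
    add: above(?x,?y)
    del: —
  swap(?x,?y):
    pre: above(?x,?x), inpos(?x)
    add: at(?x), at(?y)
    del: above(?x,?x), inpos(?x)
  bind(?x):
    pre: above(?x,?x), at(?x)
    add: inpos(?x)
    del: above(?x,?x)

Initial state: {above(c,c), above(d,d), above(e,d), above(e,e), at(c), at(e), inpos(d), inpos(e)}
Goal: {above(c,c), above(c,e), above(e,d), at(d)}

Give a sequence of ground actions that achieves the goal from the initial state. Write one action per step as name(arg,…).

drop(c,e); flip(c,e); flip(c,c); swap(d,d)

1. drop(c,e)  →  {above(d,d), above(e,d), above(e,e), at(c), inpos(c), inpos(d), inpos(e)}
2. flip(c,e)  →  {above(c,e), above(d,d), above(e,d), above(e,e), at(c), inpos(c), inpos(d), inpos(e)}
3. flip(c,c)  →  {above(c,c), above(c,e), above(d,d), above(e,d), above(e,e), at(c), inpos(c), inpos(d), inpos(e)}
4. swap(d,d)  →  {above(c,c), above(c,e), above(e,d), above(e,e), at(c), at(d), inpos(c), inpos(e)}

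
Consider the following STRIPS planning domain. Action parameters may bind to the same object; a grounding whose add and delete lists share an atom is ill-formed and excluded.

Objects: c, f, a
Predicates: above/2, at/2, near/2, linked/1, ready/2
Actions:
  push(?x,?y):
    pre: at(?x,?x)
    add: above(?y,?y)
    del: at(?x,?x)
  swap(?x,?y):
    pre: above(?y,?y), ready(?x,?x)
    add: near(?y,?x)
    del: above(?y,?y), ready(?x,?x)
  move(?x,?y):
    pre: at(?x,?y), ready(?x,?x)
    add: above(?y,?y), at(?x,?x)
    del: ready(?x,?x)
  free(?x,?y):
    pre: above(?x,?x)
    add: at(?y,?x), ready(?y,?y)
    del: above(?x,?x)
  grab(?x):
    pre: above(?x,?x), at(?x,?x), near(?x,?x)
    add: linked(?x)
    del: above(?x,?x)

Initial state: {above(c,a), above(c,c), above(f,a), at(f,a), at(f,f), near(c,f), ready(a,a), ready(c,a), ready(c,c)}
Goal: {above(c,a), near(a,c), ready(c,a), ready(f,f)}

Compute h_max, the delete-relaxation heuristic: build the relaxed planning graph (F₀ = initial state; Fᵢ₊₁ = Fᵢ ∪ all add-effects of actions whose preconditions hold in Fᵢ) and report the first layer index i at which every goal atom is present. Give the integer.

F0 = init (9 atoms)
F1 = F0 ∪ {above(a,a), above(f,f), at(a,c), at(c,c), at(f,c), near(c,a), near(c,c), ready(f,f)}  (17 atoms)
F2 = F1 ∪ {at(a,a), at(a,f), at(c,a), at(c,f), linked(c), near(a,a), near(a,c), near(a,f), near(f,a), near(f,c), near(f,f)}  (28 atoms)
goal ⊆ F2  ⇒  h_max = 2

2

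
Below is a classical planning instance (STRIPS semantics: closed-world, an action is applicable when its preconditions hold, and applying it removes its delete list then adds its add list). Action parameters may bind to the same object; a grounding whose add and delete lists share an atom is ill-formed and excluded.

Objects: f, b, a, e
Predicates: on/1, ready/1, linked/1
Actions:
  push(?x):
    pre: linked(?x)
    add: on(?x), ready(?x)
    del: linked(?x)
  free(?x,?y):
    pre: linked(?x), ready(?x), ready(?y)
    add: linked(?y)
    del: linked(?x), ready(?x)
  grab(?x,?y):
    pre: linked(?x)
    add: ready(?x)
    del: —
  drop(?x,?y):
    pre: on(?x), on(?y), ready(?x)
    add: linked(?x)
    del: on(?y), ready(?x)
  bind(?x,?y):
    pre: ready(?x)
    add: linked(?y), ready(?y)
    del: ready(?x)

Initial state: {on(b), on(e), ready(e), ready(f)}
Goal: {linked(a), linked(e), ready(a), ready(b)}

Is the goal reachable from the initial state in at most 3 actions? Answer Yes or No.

Yes

1. bind(e,b)  →  {linked(b), on(b), on(e), ready(b), ready(f)}
2. bind(f,e)  →  {linked(b), linked(e), on(b), on(e), ready(b), ready(e)}
3. bind(e,a)  →  {linked(a), linked(b), linked(e), on(b), on(e), ready(a), ready(b)}
optimal plan length = 3; 3 ≤ 3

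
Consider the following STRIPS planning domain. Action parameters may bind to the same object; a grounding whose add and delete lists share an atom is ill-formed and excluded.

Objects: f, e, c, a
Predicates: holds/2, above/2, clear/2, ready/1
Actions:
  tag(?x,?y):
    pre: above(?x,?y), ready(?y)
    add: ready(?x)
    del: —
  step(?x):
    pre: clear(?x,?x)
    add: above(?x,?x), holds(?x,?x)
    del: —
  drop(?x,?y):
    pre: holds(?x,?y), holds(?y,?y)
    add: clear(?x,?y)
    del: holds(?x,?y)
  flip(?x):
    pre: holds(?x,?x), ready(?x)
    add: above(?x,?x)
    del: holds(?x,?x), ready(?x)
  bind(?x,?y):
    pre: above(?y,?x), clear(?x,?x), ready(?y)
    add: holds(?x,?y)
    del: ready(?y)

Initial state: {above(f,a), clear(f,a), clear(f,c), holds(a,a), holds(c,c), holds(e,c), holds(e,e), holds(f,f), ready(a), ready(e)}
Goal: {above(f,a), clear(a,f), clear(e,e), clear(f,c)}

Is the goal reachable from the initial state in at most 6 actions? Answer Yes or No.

1. tag(f,a)  →  {above(f,a), clear(f,a), clear(f,c), holds(a,a), holds(c,c), holds(e,c), holds(e,e), holds(f,f), ready(a), ready(e), ready(f)}
2. drop(e,e)  →  {above(f,a), clear(e,e), clear(f,a), clear(f,c), holds(a,a), holds(c,c), holds(e,c), holds(f,f), ready(a), ready(e), ready(f)}
3. drop(a,a)  →  {above(f,a), clear(a,a), clear(e,e), clear(f,a), clear(f,c), holds(c,c), holds(e,c), holds(f,f), ready(a), ready(e), ready(f)}
4. bind(a,f)  →  {above(f,a), clear(a,a), clear(e,e), clear(f,a), clear(f,c), holds(a,f), holds(c,c), holds(e,c), holds(f,f), ready(a), ready(e)}
5. drop(a,f)  →  {above(f,a), clear(a,a), clear(a,f), clear(e,e), clear(f,a), clear(f,c), holds(c,c), holds(e,c), holds(f,f), ready(a), ready(e)}
optimal plan length = 5; 5 ≤ 6

Yes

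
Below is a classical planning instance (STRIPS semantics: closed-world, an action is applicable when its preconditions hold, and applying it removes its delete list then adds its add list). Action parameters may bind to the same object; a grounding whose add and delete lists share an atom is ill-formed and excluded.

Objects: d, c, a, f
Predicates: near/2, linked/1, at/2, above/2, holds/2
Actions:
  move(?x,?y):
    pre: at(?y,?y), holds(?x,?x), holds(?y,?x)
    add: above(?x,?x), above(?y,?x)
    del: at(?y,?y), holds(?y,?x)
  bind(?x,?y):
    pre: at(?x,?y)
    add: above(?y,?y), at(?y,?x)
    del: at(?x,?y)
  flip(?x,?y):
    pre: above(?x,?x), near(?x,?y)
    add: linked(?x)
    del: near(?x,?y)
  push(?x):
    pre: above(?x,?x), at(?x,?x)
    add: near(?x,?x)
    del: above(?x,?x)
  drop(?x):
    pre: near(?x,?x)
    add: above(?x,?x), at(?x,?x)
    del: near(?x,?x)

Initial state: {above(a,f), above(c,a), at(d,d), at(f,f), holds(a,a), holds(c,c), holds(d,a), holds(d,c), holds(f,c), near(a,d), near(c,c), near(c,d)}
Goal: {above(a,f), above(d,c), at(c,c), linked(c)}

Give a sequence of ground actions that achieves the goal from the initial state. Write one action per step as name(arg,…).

1. move(c,d)  →  {above(a,f), above(c,a), above(c,c), above(d,c), at(f,f), holds(a,a), holds(c,c), holds(d,a), holds(f,c), near(a,d), near(c,c), near(c,d)}
2. flip(c,d)  →  {above(a,f), above(c,a), above(c,c), above(d,c), at(f,f), holds(a,a), holds(c,c), holds(d,a), holds(f,c), linked(c), near(a,d), near(c,c)}
3. drop(c)  →  {above(a,f), above(c,a), above(c,c), above(d,c), at(c,c), at(f,f), holds(a,a), holds(c,c), holds(d,a), holds(f,c), linked(c), near(a,d)}

move(c,d); flip(c,d); drop(c)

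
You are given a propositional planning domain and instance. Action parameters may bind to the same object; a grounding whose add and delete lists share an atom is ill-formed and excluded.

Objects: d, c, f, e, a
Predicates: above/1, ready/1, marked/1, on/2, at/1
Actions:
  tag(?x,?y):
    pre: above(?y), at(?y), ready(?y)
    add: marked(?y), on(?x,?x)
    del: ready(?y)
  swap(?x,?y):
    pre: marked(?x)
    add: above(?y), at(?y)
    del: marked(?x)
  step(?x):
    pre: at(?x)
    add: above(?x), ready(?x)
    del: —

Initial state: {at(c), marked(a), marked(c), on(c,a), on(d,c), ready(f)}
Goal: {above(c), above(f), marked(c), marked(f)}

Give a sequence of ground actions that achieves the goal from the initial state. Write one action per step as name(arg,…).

1. swap(a,f)  →  {above(f), at(c), at(f), marked(c), on(c,a), on(d,c), ready(f)}
2. tag(d,f)  →  {above(f), at(c), at(f), marked(c), marked(f), on(c,a), on(d,c), on(d,d)}
3. step(c)  →  {above(c), above(f), at(c), at(f), marked(c), marked(f), on(c,a), on(d,c), on(d,d), ready(c)}

swap(a,f); tag(d,f); step(c)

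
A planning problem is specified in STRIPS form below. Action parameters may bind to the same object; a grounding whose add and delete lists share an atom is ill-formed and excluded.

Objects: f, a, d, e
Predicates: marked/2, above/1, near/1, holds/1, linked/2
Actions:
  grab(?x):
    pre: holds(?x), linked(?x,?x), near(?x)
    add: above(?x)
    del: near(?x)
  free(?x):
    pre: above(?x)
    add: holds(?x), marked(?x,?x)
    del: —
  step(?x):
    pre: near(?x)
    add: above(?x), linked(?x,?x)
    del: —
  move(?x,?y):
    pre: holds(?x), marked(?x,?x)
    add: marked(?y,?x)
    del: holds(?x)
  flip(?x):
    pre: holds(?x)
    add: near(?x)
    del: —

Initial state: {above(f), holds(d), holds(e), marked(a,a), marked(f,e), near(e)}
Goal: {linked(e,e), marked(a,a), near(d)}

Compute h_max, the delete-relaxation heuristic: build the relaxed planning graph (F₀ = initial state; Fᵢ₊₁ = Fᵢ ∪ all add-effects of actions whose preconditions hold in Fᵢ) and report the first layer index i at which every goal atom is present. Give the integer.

F0 = init (6 atoms)
F1 = F0 ∪ {above(e), holds(f), linked(e,e), marked(f,f), near(d)}  (11 atoms)
goal ⊆ F1  ⇒  h_max = 1

1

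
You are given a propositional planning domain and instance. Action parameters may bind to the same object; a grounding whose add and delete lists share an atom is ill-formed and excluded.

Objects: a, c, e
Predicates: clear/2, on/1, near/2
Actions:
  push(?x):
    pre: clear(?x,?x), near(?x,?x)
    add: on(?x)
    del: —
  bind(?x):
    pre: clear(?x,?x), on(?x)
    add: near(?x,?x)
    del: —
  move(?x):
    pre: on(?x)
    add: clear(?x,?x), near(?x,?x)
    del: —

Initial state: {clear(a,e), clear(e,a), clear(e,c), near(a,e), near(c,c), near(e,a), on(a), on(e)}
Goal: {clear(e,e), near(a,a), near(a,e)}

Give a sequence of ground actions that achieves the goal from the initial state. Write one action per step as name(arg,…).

1. move(a)  →  {clear(a,a), clear(a,e), clear(e,a), clear(e,c), near(a,a), near(a,e), near(c,c), near(e,a), on(a), on(e)}
2. move(e)  →  {clear(a,a), clear(a,e), clear(e,a), clear(e,c), clear(e,e), near(a,a), near(a,e), near(c,c), near(e,a), near(e,e), on(a), on(e)}

move(a); move(e)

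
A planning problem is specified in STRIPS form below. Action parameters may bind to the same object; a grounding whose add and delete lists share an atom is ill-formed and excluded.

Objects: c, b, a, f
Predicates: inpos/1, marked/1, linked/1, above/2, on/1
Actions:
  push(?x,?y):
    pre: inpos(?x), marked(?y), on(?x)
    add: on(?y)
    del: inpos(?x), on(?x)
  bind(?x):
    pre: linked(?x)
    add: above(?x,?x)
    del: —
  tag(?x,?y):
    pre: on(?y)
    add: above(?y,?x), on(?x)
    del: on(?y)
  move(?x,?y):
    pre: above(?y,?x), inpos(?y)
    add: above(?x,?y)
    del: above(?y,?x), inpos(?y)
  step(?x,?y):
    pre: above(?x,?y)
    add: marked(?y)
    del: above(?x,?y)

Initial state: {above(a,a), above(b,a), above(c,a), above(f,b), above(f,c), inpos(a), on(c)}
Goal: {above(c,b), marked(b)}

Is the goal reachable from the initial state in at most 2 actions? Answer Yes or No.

1. tag(b,c)  →  {above(a,a), above(b,a), above(c,a), above(c,b), above(f,b), above(f,c), inpos(a), on(b)}
2. step(f,b)  →  {above(a,a), above(b,a), above(c,a), above(c,b), above(f,c), inpos(a), marked(b), on(b)}
optimal plan length = 2; 2 ≤ 2

Yes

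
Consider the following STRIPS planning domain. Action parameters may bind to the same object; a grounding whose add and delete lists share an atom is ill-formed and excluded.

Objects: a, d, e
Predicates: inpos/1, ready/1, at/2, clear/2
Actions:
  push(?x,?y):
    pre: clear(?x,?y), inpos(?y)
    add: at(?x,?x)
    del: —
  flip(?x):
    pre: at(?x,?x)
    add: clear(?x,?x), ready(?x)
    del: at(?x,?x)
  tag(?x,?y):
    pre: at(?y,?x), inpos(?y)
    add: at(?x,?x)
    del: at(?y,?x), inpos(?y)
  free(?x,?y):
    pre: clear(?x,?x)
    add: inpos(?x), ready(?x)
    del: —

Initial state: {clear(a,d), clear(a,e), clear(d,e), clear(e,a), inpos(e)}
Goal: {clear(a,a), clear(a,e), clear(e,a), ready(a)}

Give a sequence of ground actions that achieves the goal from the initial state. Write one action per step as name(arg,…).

push(a,e); flip(a)

1. push(a,e)  →  {at(a,a), clear(a,d), clear(a,e), clear(d,e), clear(e,a), inpos(e)}
2. flip(a)  →  {clear(a,a), clear(a,d), clear(a,e), clear(d,e), clear(e,a), inpos(e), ready(a)}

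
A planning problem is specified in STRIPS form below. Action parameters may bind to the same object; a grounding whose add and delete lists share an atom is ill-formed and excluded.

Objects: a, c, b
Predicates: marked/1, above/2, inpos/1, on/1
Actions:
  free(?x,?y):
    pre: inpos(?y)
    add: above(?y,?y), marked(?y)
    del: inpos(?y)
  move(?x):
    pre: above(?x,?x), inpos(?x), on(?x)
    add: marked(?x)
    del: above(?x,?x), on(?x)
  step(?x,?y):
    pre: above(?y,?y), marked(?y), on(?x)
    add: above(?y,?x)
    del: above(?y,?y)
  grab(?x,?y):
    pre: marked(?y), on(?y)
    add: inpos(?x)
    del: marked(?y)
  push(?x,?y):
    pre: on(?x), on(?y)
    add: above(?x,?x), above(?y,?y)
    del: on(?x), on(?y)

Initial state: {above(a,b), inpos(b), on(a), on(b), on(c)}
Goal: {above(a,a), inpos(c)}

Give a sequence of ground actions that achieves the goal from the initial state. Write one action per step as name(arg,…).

free(a,b); grab(c,b); push(a,a)

1. free(a,b)  →  {above(a,b), above(b,b), marked(b), on(a), on(b), on(c)}
2. grab(c,b)  →  {above(a,b), above(b,b), inpos(c), on(a), on(b), on(c)}
3. push(a,a)  →  {above(a,a), above(a,b), above(b,b), inpos(c), on(b), on(c)}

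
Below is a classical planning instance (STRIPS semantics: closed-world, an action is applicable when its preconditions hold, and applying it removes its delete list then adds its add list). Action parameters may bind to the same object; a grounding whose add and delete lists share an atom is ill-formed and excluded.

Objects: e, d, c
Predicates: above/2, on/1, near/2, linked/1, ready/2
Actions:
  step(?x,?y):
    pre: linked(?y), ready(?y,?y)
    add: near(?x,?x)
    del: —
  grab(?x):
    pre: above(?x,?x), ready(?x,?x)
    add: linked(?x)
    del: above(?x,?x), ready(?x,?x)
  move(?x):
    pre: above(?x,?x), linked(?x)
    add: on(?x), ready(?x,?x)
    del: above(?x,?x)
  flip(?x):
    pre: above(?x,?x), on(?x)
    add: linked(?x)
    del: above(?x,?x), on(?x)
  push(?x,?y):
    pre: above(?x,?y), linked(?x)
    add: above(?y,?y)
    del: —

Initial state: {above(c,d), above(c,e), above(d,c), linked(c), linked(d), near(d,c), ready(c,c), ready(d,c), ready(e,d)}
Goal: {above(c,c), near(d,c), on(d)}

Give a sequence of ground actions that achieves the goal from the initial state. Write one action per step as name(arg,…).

1. push(d,c)  →  {above(c,c), above(c,d), above(c,e), above(d,c), linked(c), linked(d), near(d,c), ready(c,c), ready(d,c), ready(e,d)}
2. push(c,d)  →  {above(c,c), above(c,d), above(c,e), above(d,c), above(d,d), linked(c), linked(d), near(d,c), ready(c,c), ready(d,c), ready(e,d)}
3. move(d)  →  {above(c,c), above(c,d), above(c,e), above(d,c), linked(c), linked(d), near(d,c), on(d), ready(c,c), ready(d,c), ready(d,d), ready(e,d)}

push(d,c); push(c,d); move(d)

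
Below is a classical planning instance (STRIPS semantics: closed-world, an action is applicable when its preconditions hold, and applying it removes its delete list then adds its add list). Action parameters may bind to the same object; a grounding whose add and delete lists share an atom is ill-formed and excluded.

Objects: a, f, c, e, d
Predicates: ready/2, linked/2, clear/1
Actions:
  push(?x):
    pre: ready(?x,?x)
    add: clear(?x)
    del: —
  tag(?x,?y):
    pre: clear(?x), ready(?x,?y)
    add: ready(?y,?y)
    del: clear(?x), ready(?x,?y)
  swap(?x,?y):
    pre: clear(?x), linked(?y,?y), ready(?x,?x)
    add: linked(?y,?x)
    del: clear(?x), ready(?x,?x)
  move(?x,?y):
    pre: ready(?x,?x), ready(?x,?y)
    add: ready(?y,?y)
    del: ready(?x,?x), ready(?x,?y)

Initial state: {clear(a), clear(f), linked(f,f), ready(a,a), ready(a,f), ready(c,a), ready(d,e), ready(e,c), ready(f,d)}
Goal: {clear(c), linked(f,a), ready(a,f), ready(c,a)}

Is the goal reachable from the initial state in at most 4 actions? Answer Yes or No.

No

1. tag(f,d)  →  {clear(a), linked(f,f), ready(a,a), ready(a,f), ready(c,a), ready(d,d), ready(d,e), ready(e,c)}
2. swap(a,f)  →  {linked(f,a), linked(f,f), ready(a,f), ready(c,a), ready(d,d), ready(d,e), ready(e,c)}
3. move(d,e)  →  {linked(f,a), linked(f,f), ready(a,f), ready(c,a), ready(e,c), ready(e,e)}
4. move(e,c)  →  {linked(f,a), linked(f,f), ready(a,f), ready(c,a), ready(c,c)}
5. push(c)  →  {clear(c), linked(f,a), linked(f,f), ready(a,f), ready(c,a), ready(c,c)}
optimal plan length = 5; 5 > 4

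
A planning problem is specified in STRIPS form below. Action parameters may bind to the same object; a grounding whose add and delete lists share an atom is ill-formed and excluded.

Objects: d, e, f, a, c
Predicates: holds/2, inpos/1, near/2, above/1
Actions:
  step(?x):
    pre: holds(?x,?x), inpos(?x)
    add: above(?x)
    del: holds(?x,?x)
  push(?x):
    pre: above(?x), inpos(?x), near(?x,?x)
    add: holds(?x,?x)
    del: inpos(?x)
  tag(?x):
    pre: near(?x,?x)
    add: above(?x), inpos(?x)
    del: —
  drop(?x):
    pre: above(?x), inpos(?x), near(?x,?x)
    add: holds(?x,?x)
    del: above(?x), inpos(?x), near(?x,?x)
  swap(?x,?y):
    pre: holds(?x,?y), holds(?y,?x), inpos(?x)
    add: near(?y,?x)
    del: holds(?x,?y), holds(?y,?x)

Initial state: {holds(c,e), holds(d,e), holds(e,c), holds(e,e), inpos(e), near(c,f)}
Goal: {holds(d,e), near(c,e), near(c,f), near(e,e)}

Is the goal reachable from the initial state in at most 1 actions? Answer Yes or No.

1. swap(e,e)  →  {holds(c,e), holds(d,e), holds(e,c), inpos(e), near(c,f), near(e,e)}
2. swap(e,c)  →  {holds(d,e), inpos(e), near(c,e), near(c,f), near(e,e)}
optimal plan length = 2; 2 > 1

No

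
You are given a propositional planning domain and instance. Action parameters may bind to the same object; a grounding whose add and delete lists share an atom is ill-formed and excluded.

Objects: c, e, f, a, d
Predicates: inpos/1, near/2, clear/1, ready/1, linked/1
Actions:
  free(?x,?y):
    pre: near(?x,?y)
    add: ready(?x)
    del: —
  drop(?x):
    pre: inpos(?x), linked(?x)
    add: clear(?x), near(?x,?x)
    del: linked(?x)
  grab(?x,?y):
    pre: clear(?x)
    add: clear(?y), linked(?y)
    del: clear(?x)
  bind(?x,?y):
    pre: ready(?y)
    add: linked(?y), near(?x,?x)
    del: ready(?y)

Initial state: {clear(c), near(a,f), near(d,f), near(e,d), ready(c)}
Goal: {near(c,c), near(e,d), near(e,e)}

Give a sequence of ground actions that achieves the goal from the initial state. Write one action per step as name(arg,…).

1. free(e,d)  →  {clear(c), near(a,f), near(d,f), near(e,d), ready(c), ready(e)}
2. bind(c,c)  →  {clear(c), linked(c), near(a,f), near(c,c), near(d,f), near(e,d), ready(e)}
3. bind(e,e)  →  {clear(c), linked(c), linked(e), near(a,f), near(c,c), near(d,f), near(e,d), near(e,e)}

free(e,d); bind(c,c); bind(e,e)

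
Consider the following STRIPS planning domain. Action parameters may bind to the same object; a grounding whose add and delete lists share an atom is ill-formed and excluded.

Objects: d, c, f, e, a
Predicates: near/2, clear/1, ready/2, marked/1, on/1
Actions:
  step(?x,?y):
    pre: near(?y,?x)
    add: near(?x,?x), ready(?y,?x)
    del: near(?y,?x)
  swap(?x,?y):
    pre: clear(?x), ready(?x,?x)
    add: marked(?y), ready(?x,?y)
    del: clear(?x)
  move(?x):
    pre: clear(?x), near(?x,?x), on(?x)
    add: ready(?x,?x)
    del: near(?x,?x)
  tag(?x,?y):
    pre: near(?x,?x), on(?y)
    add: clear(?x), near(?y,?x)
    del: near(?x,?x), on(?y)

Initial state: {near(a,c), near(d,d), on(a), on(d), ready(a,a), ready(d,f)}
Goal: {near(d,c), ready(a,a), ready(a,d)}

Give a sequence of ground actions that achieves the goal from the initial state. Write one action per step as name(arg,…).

step(c,a); tag(d,a); step(d,a); tag(c,d)

1. step(c,a)  →  {near(c,c), near(d,d), on(a), on(d), ready(a,a), ready(a,c), ready(d,f)}
2. tag(d,a)  →  {clear(d), near(a,d), near(c,c), on(d), ready(a,a), ready(a,c), ready(d,f)}
3. step(d,a)  →  {clear(d), near(c,c), near(d,d), on(d), ready(a,a), ready(a,c), ready(a,d), ready(d,f)}
4. tag(c,d)  →  {clear(c), clear(d), near(d,c), near(d,d), ready(a,a), ready(a,c), ready(a,d), ready(d,f)}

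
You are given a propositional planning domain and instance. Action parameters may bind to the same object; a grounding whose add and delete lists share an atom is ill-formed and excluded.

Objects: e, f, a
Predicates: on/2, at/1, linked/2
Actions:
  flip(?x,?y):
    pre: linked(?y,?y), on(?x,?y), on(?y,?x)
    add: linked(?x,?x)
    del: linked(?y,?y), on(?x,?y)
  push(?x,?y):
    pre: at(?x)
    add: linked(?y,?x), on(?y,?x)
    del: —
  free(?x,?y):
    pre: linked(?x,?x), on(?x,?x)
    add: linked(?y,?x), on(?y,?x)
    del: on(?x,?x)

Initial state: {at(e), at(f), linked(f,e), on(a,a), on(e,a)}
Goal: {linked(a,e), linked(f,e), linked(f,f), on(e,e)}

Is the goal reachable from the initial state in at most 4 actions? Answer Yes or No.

1. push(e,e)  →  {at(e), at(f), linked(e,e), linked(f,e), on(a,a), on(e,a), on(e,e)}
2. push(e,a)  →  {at(e), at(f), linked(a,e), linked(e,e), linked(f,e), on(a,a), on(a,e), on(e,a), on(e,e)}
3. push(f,f)  →  {at(e), at(f), linked(a,e), linked(e,e), linked(f,e), linked(f,f), on(a,a), on(a,e), on(e,a), on(e,e), on(f,f)}
optimal plan length = 3; 3 ≤ 4

Yes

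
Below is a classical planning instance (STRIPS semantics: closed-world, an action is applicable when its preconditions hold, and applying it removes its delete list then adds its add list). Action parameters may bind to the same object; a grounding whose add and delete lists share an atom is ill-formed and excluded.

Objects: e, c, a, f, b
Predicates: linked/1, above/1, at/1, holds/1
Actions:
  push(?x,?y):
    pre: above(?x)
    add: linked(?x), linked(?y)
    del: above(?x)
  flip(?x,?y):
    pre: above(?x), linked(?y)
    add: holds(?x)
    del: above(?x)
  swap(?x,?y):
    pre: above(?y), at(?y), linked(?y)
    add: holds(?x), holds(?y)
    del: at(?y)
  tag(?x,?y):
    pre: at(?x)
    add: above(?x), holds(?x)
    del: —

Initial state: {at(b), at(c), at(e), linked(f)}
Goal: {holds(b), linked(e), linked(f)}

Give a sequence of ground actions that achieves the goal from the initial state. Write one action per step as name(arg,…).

tag(b,e); push(b,e)

1. tag(b,e)  →  {above(b), at(b), at(c), at(e), holds(b), linked(f)}
2. push(b,e)  →  {at(b), at(c), at(e), holds(b), linked(b), linked(e), linked(f)}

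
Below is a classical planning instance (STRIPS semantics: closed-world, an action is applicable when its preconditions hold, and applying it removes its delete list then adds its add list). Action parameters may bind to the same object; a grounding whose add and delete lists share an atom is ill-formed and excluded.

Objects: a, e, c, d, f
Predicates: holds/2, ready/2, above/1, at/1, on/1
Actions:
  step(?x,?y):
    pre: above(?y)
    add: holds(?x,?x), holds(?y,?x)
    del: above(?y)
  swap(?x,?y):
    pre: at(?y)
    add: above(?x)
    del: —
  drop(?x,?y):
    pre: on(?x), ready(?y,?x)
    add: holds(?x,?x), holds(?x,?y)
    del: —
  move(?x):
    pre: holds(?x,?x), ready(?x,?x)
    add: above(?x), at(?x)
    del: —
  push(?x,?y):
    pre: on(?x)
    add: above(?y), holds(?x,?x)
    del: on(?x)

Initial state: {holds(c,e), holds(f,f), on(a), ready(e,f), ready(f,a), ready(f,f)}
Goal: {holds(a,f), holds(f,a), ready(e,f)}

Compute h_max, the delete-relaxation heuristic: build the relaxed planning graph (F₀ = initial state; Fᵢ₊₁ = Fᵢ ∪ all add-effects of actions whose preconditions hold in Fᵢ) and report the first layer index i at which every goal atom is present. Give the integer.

2

F0 = init (6 atoms)
F1 = F0 ∪ {above(a), above(c), above(d), above(e), above(f), at(f), holds(a,a), holds(a,f)}  (14 atoms)
F2 = F1 ∪ {holds(a,c), holds(a,d), holds(a,e), holds(c,a), holds(c,c), holds(c,d), holds(c,f), holds(d,a), holds(d,c), holds(d,d), holds(d,e), holds(d,f), holds(e,a), holds(e,c), holds(e,d), holds(e,e), holds(e,f), holds(f,a), holds(f,c), holds(f,d), holds(f,e)}  (35 atoms)
goal ⊆ F2  ⇒  h_max = 2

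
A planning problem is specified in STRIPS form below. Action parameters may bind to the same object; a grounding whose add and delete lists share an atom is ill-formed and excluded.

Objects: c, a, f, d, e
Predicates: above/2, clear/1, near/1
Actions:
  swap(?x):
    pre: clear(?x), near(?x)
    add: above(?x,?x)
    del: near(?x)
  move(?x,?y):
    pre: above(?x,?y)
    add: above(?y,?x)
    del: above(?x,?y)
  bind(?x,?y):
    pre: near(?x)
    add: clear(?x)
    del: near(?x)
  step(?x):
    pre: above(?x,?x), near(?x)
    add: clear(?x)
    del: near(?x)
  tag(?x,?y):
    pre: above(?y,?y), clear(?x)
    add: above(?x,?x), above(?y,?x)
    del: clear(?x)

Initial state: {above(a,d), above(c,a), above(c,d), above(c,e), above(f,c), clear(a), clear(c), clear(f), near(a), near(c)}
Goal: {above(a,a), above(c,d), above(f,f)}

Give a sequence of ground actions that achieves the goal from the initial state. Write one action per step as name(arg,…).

swap(a); tag(f,a)

1. swap(a)  →  {above(a,a), above(a,d), above(c,a), above(c,d), above(c,e), above(f,c), clear(a), clear(c), clear(f), near(c)}
2. tag(f,a)  →  {above(a,a), above(a,d), above(a,f), above(c,a), above(c,d), above(c,e), above(f,c), above(f,f), clear(a), clear(c), near(c)}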